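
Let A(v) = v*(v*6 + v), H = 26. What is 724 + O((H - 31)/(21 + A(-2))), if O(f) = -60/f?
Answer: 1312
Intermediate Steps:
A(v) = 7*v² (A(v) = v*(6*v + v) = v*(7*v) = 7*v²)
724 + O((H - 31)/(21 + A(-2))) = 724 - 60*(21 + 7*(-2)²)/(26 - 31) = 724 - 60/((-5/(21 + 7*4))) = 724 - 60/((-5/(21 + 28))) = 724 - 60/((-5/49)) = 724 - 60/((-5*1/49)) = 724 - 60/(-5/49) = 724 - 60*(-49/5) = 724 + 588 = 1312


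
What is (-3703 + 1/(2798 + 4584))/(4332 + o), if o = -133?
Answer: -27335545/30997018 ≈ -0.88188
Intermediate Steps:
(-3703 + 1/(2798 + 4584))/(4332 + o) = (-3703 + 1/(2798 + 4584))/(4332 - 133) = (-3703 + 1/7382)/4199 = (-3703 + 1/7382)*(1/4199) = -27335545/7382*1/4199 = -27335545/30997018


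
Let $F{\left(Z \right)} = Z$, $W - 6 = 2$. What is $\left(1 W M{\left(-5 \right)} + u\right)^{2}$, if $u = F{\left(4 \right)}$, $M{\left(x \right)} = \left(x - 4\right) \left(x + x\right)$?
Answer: $524176$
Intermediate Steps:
$W = 8$ ($W = 6 + 2 = 8$)
$M{\left(x \right)} = 2 x \left(-4 + x\right)$ ($M{\left(x \right)} = \left(-4 + x\right) 2 x = 2 x \left(-4 + x\right)$)
$u = 4$
$\left(1 W M{\left(-5 \right)} + u\right)^{2} = \left(1 \cdot 8 \cdot 2 \left(-5\right) \left(-4 - 5\right) + 4\right)^{2} = \left(8 \cdot 2 \left(-5\right) \left(-9\right) + 4\right)^{2} = \left(8 \cdot 90 + 4\right)^{2} = \left(720 + 4\right)^{2} = 724^{2} = 524176$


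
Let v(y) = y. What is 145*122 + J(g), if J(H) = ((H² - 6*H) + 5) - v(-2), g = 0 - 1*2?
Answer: 17713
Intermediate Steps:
g = -2 (g = 0 - 2 = -2)
J(H) = 7 + H² - 6*H (J(H) = ((H² - 6*H) + 5) - 1*(-2) = (5 + H² - 6*H) + 2 = 7 + H² - 6*H)
145*122 + J(g) = 145*122 + (7 + (-2)² - 6*(-2)) = 17690 + (7 + 4 + 12) = 17690 + 23 = 17713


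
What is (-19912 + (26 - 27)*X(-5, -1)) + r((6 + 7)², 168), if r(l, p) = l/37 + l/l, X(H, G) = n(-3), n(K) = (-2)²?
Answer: -736686/37 ≈ -19910.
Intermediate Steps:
n(K) = 4
X(H, G) = 4
r(l, p) = 1 + l/37 (r(l, p) = l*(1/37) + 1 = l/37 + 1 = 1 + l/37)
(-19912 + (26 - 27)*X(-5, -1)) + r((6 + 7)², 168) = (-19912 + (26 - 27)*4) + (1 + (6 + 7)²/37) = (-19912 - 1*4) + (1 + (1/37)*13²) = (-19912 - 4) + (1 + (1/37)*169) = -19916 + (1 + 169/37) = -19916 + 206/37 = -736686/37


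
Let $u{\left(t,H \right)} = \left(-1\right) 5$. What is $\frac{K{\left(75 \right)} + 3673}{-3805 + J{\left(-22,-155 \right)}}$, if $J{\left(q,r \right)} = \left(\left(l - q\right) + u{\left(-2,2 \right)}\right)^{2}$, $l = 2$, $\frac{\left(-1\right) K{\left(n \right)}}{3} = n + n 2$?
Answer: $- \frac{1499}{1722} \approx -0.8705$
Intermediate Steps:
$K{\left(n \right)} = - 9 n$ ($K{\left(n \right)} = - 3 \left(n + n 2\right) = - 3 \left(n + 2 n\right) = - 3 \cdot 3 n = - 9 n$)
$u{\left(t,H \right)} = -5$
$J{\left(q,r \right)} = \left(-3 - q\right)^{2}$ ($J{\left(q,r \right)} = \left(\left(2 - q\right) - 5\right)^{2} = \left(-3 - q\right)^{2}$)
$\frac{K{\left(75 \right)} + 3673}{-3805 + J{\left(-22,-155 \right)}} = \frac{\left(-9\right) 75 + 3673}{-3805 + \left(3 - 22\right)^{2}} = \frac{-675 + 3673}{-3805 + \left(-19\right)^{2}} = \frac{2998}{-3805 + 361} = \frac{2998}{-3444} = 2998 \left(- \frac{1}{3444}\right) = - \frac{1499}{1722}$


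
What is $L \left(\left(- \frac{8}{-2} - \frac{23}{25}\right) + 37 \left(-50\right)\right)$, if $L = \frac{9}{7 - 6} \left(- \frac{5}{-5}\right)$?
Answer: $- \frac{415557}{25} \approx -16622.0$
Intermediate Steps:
$L = 9$ ($L = \frac{9}{1} \left(\left(-5\right) \left(- \frac{1}{5}\right)\right) = 9 \cdot 1 \cdot 1 = 9 \cdot 1 = 9$)
$L \left(\left(- \frac{8}{-2} - \frac{23}{25}\right) + 37 \left(-50\right)\right) = 9 \left(\left(- \frac{8}{-2} - \frac{23}{25}\right) + 37 \left(-50\right)\right) = 9 \left(\left(\left(-8\right) \left(- \frac{1}{2}\right) - \frac{23}{25}\right) - 1850\right) = 9 \left(\left(4 - \frac{23}{25}\right) - 1850\right) = 9 \left(\frac{77}{25} - 1850\right) = 9 \left(- \frac{46173}{25}\right) = - \frac{415557}{25}$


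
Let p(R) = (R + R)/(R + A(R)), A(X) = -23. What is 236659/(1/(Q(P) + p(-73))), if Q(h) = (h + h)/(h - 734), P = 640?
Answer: -6458187451/2256 ≈ -2.8627e+6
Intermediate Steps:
Q(h) = 2*h/(-734 + h) (Q(h) = (2*h)/(-734 + h) = 2*h/(-734 + h))
p(R) = 2*R/(-23 + R) (p(R) = (R + R)/(R - 23) = (2*R)/(-23 + R) = 2*R/(-23 + R))
236659/(1/(Q(P) + p(-73))) = 236659/(1/(2*640/(-734 + 640) + 2*(-73)/(-23 - 73))) = 236659/(1/(2*640/(-94) + 2*(-73)/(-96))) = 236659/(1/(2*640*(-1/94) + 2*(-73)*(-1/96))) = 236659/(1/(-640/47 + 73/48)) = 236659/(1/(-27289/2256)) = 236659/(-2256/27289) = 236659*(-27289/2256) = -6458187451/2256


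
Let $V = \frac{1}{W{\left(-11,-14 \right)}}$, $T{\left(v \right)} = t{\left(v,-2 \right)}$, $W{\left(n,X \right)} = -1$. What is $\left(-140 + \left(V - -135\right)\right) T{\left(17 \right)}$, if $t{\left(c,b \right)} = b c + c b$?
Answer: $408$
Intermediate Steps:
$t{\left(c,b \right)} = 2 b c$ ($t{\left(c,b \right)} = b c + b c = 2 b c$)
$T{\left(v \right)} = - 4 v$ ($T{\left(v \right)} = 2 \left(-2\right) v = - 4 v$)
$V = -1$ ($V = \frac{1}{-1} = -1$)
$\left(-140 + \left(V - -135\right)\right) T{\left(17 \right)} = \left(-140 - -134\right) \left(\left(-4\right) 17\right) = \left(-140 + \left(-1 + 135\right)\right) \left(-68\right) = \left(-140 + 134\right) \left(-68\right) = \left(-6\right) \left(-68\right) = 408$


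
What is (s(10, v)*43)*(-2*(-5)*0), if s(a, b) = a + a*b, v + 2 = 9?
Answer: 0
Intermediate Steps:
v = 7 (v = -2 + 9 = 7)
(s(10, v)*43)*(-2*(-5)*0) = ((10*(1 + 7))*43)*(-2*(-5)*0) = ((10*8)*43)*(10*0) = (80*43)*0 = 3440*0 = 0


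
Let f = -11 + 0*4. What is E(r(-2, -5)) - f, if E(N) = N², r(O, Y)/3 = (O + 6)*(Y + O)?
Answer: 7067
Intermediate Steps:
r(O, Y) = 3*(6 + O)*(O + Y) (r(O, Y) = 3*((O + 6)*(Y + O)) = 3*((6 + O)*(O + Y)) = 3*(6 + O)*(O + Y))
f = -11 (f = -11 + 0 = -11)
E(r(-2, -5)) - f = (3*(-2)² + 18*(-2) + 18*(-5) + 3*(-2)*(-5))² - 1*(-11) = (3*4 - 36 - 90 + 30)² + 11 = (12 - 36 - 90 + 30)² + 11 = (-84)² + 11 = 7056 + 11 = 7067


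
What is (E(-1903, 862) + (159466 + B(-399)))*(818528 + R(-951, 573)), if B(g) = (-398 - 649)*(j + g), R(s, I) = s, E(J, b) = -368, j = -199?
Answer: 641964730708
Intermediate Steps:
B(g) = 208353 - 1047*g (B(g) = (-398 - 649)*(-199 + g) = -1047*(-199 + g) = 208353 - 1047*g)
(E(-1903, 862) + (159466 + B(-399)))*(818528 + R(-951, 573)) = (-368 + (159466 + (208353 - 1047*(-399))))*(818528 - 951) = (-368 + (159466 + (208353 + 417753)))*817577 = (-368 + (159466 + 626106))*817577 = (-368 + 785572)*817577 = 785204*817577 = 641964730708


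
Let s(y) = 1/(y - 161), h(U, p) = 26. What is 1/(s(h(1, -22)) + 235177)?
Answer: 135/31748894 ≈ 4.2521e-6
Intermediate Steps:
s(y) = 1/(-161 + y)
1/(s(h(1, -22)) + 235177) = 1/(1/(-161 + 26) + 235177) = 1/(1/(-135) + 235177) = 1/(-1/135 + 235177) = 1/(31748894/135) = 135/31748894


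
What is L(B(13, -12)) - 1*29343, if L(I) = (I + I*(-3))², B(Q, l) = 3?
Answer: -29307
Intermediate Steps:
L(I) = 4*I² (L(I) = (I - 3*I)² = (-2*I)² = 4*I²)
L(B(13, -12)) - 1*29343 = 4*3² - 1*29343 = 4*9 - 29343 = 36 - 29343 = -29307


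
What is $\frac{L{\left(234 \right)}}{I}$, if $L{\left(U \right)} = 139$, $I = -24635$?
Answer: $- \frac{139}{24635} \approx -0.0056424$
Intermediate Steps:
$\frac{L{\left(234 \right)}}{I} = \frac{139}{-24635} = 139 \left(- \frac{1}{24635}\right) = - \frac{139}{24635}$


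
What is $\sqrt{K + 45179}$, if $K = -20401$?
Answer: $\sqrt{24778} \approx 157.41$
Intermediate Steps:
$\sqrt{K + 45179} = \sqrt{-20401 + 45179} = \sqrt{24778}$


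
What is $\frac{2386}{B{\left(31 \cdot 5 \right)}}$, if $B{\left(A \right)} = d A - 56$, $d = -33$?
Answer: $- \frac{2386}{5171} \approx -0.46142$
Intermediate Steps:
$B{\left(A \right)} = -56 - 33 A$ ($B{\left(A \right)} = - 33 A - 56 = -56 - 33 A$)
$\frac{2386}{B{\left(31 \cdot 5 \right)}} = \frac{2386}{-56 - 33 \cdot 31 \cdot 5} = \frac{2386}{-56 - 5115} = \frac{2386}{-5171} = 2386 \left(- \frac{1}{5171}\right) = - \frac{2386}{5171}$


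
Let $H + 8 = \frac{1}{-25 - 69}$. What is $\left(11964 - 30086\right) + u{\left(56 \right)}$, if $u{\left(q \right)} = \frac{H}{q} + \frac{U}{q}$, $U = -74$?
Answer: $- \frac{95401917}{5264} \approx -18123.0$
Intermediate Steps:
$H = - \frac{753}{94}$ ($H = -8 + \frac{1}{-25 - 69} = -8 + \frac{1}{-94} = -8 - \frac{1}{94} = - \frac{753}{94} \approx -8.0106$)
$u{\left(q \right)} = - \frac{7709}{94 q}$ ($u{\left(q \right)} = - \frac{753}{94 q} - \frac{74}{q} = - \frac{7709}{94 q}$)
$\left(11964 - 30086\right) + u{\left(56 \right)} = \left(11964 - 30086\right) - \frac{7709}{94 \cdot 56} = -18122 - \frac{7709}{5264} = - \frac{95401917}{5264}$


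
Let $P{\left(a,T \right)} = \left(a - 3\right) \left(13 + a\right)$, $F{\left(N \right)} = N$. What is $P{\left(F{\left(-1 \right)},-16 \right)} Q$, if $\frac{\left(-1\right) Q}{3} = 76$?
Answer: $10944$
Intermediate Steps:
$Q = -228$ ($Q = \left(-3\right) 76 = -228$)
$P{\left(a,T \right)} = \left(-3 + a\right) \left(13 + a\right)$
$P{\left(F{\left(-1 \right)},-16 \right)} Q = \left(-39 + \left(-1\right)^{2} + 10 \left(-1\right)\right) \left(-228\right) = \left(-39 + 1 - 10\right) \left(-228\right) = \left(-48\right) \left(-228\right) = 10944$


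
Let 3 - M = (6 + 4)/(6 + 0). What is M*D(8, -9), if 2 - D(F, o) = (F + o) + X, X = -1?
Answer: 16/3 ≈ 5.3333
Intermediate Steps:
M = 4/3 (M = 3 - (6 + 4)/(6 + 0) = 3 - 10/6 = 3 - 1*5/3 = 3 - 5/3 = 4/3 ≈ 1.3333)
D(F, o) = 3 - F - o (D(F, o) = 2 - ((F + o) - 1) = 2 - (-1 + F + o) = 2 + (1 - F - o) = 3 - F - o)
M*D(8, -9) = 4*(3 - 1*8 - 1*(-9))/3 = 4*(3 - 8 + 9)/3 = (4/3)*4 = 16/3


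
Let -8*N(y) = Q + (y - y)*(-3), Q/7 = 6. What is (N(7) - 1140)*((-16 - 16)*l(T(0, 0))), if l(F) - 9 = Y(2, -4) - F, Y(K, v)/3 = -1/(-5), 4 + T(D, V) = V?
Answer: 2492064/5 ≈ 4.9841e+5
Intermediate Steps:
Q = 42 (Q = 7*6 = 42)
T(D, V) = -4 + V
Y(K, v) = 3/5 (Y(K, v) = 3*(-1/(-5)) = 3*(-1*(-1/5)) = 3*(1/5) = 3/5)
l(F) = 48/5 - F (l(F) = 9 + (3/5 - F) = 48/5 - F)
N(y) = -21/4 (N(y) = -(42 + (y - y)*(-3))/8 = -(42 + 0*(-3))/8 = -(42 + 0)/8 = -1/8*42 = -21/4)
(N(7) - 1140)*((-16 - 16)*l(T(0, 0))) = (-21/4 - 1140)*((-16 - 16)*(48/5 - (-4 + 0))) = -(-36648)*(48/5 - 1*(-4)) = -(-36648)*(48/5 + 4) = -(-36648)*68/5 = -4581/4*(-2176/5) = 2492064/5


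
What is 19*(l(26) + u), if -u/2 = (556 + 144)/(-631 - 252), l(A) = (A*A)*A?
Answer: 294899152/883 ≈ 3.3397e+5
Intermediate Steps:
l(A) = A³ (l(A) = A²*A = A³)
u = 1400/883 (u = -2*(556 + 144)/(-631 - 252) = -1400/(-883) = -1400*(-1)/883 = -2*(-700/883) = 1400/883 ≈ 1.5855)
19*(l(26) + u) = 19*(26³ + 1400/883) = 19*(17576 + 1400/883) = 19*(15521008/883) = 294899152/883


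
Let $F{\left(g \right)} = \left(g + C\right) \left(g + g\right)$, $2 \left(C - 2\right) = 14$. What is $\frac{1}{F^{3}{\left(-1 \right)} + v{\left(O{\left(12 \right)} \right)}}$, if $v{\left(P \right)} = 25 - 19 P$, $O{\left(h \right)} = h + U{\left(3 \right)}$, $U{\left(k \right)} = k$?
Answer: $- \frac{1}{4356} \approx -0.00022957$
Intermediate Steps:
$C = 9$ ($C = 2 + \frac{1}{2} \cdot 14 = 2 + 7 = 9$)
$F{\left(g \right)} = 2 g \left(9 + g\right)$ ($F{\left(g \right)} = \left(g + 9\right) \left(g + g\right) = \left(9 + g\right) 2 g = 2 g \left(9 + g\right)$)
$O{\left(h \right)} = 3 + h$ ($O{\left(h \right)} = h + 3 = 3 + h$)
$\frac{1}{F^{3}{\left(-1 \right)} + v{\left(O{\left(12 \right)} \right)}} = \frac{1}{\left(2 \left(-1\right) \left(9 - 1\right)\right)^{3} + \left(25 - 19 \left(3 + 12\right)\right)} = \frac{1}{\left(2 \left(-1\right) 8\right)^{3} + \left(25 - 285\right)} = \frac{1}{\left(-16\right)^{3} + \left(25 - 285\right)} = \frac{1}{-4096 - 260} = \frac{1}{-4356} = - \frac{1}{4356}$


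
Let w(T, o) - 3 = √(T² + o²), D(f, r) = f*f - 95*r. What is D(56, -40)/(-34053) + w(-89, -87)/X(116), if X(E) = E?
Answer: -234139/1316716 + √15490/116 ≈ 0.89510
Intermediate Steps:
D(f, r) = f² - 95*r
w(T, o) = 3 + √(T² + o²)
D(56, -40)/(-34053) + w(-89, -87)/X(116) = (56² - 95*(-40))/(-34053) + (3 + √((-89)² + (-87)²))/116 = (3136 + 3800)*(-1/34053) + (3 + √(7921 + 7569))*(1/116) = 6936*(-1/34053) + (3 + √15490)*(1/116) = -2312/11351 + (3/116 + √15490/116) = -234139/1316716 + √15490/116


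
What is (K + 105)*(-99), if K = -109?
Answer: 396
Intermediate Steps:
(K + 105)*(-99) = (-109 + 105)*(-99) = -4*(-99) = 396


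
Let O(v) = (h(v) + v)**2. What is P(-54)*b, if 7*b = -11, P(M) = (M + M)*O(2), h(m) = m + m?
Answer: 42768/7 ≈ 6109.7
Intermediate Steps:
h(m) = 2*m
O(v) = 9*v**2 (O(v) = (2*v + v)**2 = (3*v)**2 = 9*v**2)
P(M) = 72*M (P(M) = (M + M)*(9*2**2) = (2*M)*(9*4) = (2*M)*36 = 72*M)
b = -11/7 (b = (1/7)*(-11) = -11/7 ≈ -1.5714)
P(-54)*b = (72*(-54))*(-11/7) = -3888*(-11/7) = 42768/7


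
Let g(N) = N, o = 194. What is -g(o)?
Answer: -194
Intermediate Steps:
-g(o) = -1*194 = -194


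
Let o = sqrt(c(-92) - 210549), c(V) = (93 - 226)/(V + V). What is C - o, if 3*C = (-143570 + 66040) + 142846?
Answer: 21772 - I*sqrt(1782080618)/92 ≈ 21772.0 - 458.86*I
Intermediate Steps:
c(V) = -133/(2*V) (c(V) = -133*1/(2*V) = -133/(2*V))
C = 21772 (C = ((-143570 + 66040) + 142846)/3 = (-77530 + 142846)/3 = (1/3)*65316 = 21772)
o = I*sqrt(1782080618)/92 (o = sqrt(-133/2/(-92) - 210549) = sqrt(-133/2*(-1/92) - 210549) = sqrt(133/184 - 210549) = sqrt(-38740883/184) = I*sqrt(1782080618)/92 ≈ 458.86*I)
C - o = 21772 - I*sqrt(1782080618)/92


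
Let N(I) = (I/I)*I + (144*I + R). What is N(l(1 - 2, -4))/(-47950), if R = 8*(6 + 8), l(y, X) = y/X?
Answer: -593/191800 ≈ -0.0030918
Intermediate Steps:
R = 112 (R = 8*14 = 112)
N(I) = 112 + 145*I (N(I) = (I/I)*I + (144*I + 112) = 1*I + (112 + 144*I) = I + (112 + 144*I) = 112 + 145*I)
N(l(1 - 2, -4))/(-47950) = (112 + 145*((1 - 2)/(-4)))/(-47950) = (112 + 145*(-1*(-¼)))*(-1/47950) = (112 + 145*(¼))*(-1/47950) = (112 + 145/4)*(-1/47950) = (593/4)*(-1/47950) = -593/191800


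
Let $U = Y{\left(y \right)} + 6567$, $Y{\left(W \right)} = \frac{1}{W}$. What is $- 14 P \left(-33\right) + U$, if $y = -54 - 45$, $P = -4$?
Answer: $\frac{467180}{99} \approx 4719.0$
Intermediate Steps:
$y = -99$ ($y = -54 - 45 = -99$)
$U = \frac{650132}{99}$ ($U = \frac{1}{-99} + 6567 = - \frac{1}{99} + 6567 = \frac{650132}{99} \approx 6567.0$)
$- 14 P \left(-33\right) + U = \left(-14\right) \left(-4\right) \left(-33\right) + \frac{650132}{99} = 56 \left(-33\right) + \frac{650132}{99} = -1848 + \frac{650132}{99} = \frac{467180}{99}$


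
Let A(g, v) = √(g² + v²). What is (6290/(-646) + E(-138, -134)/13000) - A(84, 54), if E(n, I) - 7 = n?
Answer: -2407489/247000 - 6*√277 ≈ -109.61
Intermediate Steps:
E(n, I) = 7 + n
(6290/(-646) + E(-138, -134)/13000) - A(84, 54) = (6290/(-646) + (7 - 138)/13000) - √(84² + 54²) = (6290*(-1/646) - 131*1/13000) - √(7056 + 2916) = (-185/19 - 131/13000) - √9972 = -2407489/247000 - 6*√277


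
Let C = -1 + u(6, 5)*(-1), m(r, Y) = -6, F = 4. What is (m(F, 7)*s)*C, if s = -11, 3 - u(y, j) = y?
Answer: 132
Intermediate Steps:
u(y, j) = 3 - y
C = 2 (C = -1 + (3 - 1*6)*(-1) = -1 + (3 - 6)*(-1) = -1 - 3*(-1) = -1 + 3 = 2)
(m(F, 7)*s)*C = -6*(-11)*2 = 66*2 = 132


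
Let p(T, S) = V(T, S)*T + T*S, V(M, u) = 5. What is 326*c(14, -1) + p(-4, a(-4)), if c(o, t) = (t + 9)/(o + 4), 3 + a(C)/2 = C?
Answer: 1628/9 ≈ 180.89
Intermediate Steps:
a(C) = -6 + 2*C
p(T, S) = 5*T + S*T (p(T, S) = 5*T + T*S = 5*T + S*T)
c(o, t) = (9 + t)/(4 + o)
326*c(14, -1) + p(-4, a(-4)) = 326*((9 - 1)/(4 + 14)) - 4*(5 + (-6 + 2*(-4))) = 326*(8/18) - 4*(5 + (-6 - 8)) = 326*((1/18)*8) - 4*(5 - 14) = 326*(4/9) - 4*(-9) = 1304/9 + 36 = 1628/9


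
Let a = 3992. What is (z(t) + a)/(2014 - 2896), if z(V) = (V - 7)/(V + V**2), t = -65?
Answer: -2075831/458640 ≈ -4.5261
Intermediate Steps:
z(V) = (-7 + V)/(V + V**2)
(z(t) + a)/(2014 - 2896) = ((-7 - 65)/((-65)*(1 - 65)) + 3992)/(2014 - 2896) = (-1/65*(-72)/(-64) + 3992)/(-882) = (-1/65*(-1/64)*(-72) + 3992)*(-1/882) = (-9/520 + 3992)*(-1/882) = (2075831/520)*(-1/882) = -2075831/458640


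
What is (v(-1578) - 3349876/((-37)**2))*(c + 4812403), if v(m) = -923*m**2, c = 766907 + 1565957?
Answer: -22482161910639036128/1369 ≈ -1.6422e+16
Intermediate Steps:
c = 2332864
(v(-1578) - 3349876/((-37)**2))*(c + 4812403) = (-923*(-1578)**2 - 3349876/((-37)**2))*(2332864 + 4812403) = (-923*2490084 - 3349876/1369)*7145267 = (-2298347532 - 3349876*1/1369)*7145267 = (-2298347532 - 3349876/1369)*7145267 = -3146441121184/1369*7145267 = -22482161910639036128/1369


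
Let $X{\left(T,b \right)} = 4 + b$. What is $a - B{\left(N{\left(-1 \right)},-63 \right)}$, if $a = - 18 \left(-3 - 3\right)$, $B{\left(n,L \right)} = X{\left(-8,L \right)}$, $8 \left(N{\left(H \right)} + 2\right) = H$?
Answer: $167$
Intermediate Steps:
$N{\left(H \right)} = -2 + \frac{H}{8}$
$B{\left(n,L \right)} = 4 + L$
$a = 108$ ($a = \left(-18\right) \left(-6\right) = 108$)
$a - B{\left(N{\left(-1 \right)},-63 \right)} = 108 - \left(4 - 63\right) = 108 - -59 = 108 + 59 = 167$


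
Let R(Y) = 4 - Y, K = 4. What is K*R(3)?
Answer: 4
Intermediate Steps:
K*R(3) = 4*(4 - 1*3) = 4*(4 - 3) = 4*1 = 4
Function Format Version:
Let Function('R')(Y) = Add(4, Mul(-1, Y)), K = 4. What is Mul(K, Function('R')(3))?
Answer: 4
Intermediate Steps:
Mul(K, Function('R')(3)) = Mul(4, Add(4, Mul(-1, 3))) = Mul(4, Add(4, -3)) = Mul(4, 1) = 4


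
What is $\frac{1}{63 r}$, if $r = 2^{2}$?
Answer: $\frac{1}{252} \approx 0.0039683$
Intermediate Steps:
$r = 4$
$\frac{1}{63 r} = \frac{1}{63 \cdot 4} = \frac{1}{252}$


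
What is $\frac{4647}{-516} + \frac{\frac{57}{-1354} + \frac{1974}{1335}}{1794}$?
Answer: $- \frac{104639084666}{11620092315} \approx -9.005$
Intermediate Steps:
$\frac{4647}{-516} + \frac{\frac{57}{-1354} + \frac{1974}{1335}}{1794} = 4647 \left(- \frac{1}{516}\right) + \left(57 \left(- \frac{1}{1354}\right) + 1974 \cdot \frac{1}{1335}\right) \frac{1}{1794} = - \frac{1549}{172} + \left(- \frac{57}{1354} + \frac{658}{445}\right) \frac{1}{1794} = - \frac{1549}{172} + \frac{865567}{602530} \cdot \frac{1}{1794} = - \frac{1549}{172} + \frac{865567}{1080938820} = - \frac{104639084666}{11620092315}$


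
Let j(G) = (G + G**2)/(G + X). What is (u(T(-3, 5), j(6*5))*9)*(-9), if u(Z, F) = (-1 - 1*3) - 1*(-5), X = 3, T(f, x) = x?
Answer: -81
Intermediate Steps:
j(G) = (G + G**2)/(3 + G) (j(G) = (G + G**2)/(G + 3) = (G + G**2)/(3 + G))
u(Z, F) = 1 (u(Z, F) = (-1 - 3) + 5 = -4 + 5 = 1)
(u(T(-3, 5), j(6*5))*9)*(-9) = (1*9)*(-9) = 9*(-9) = -81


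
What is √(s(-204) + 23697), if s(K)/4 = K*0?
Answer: 3*√2633 ≈ 153.94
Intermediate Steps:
s(K) = 0 (s(K) = 4*(K*0) = 4*0 = 0)
√(s(-204) + 23697) = √(0 + 23697) = √23697 = 3*√2633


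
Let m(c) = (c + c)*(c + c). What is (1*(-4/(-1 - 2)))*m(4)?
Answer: 256/3 ≈ 85.333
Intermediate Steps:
m(c) = 4*c² (m(c) = (2*c)*(2*c) = 4*c²)
(1*(-4/(-1 - 2)))*m(4) = (1*(-4/(-1 - 2)))*(4*4²) = (1*(-4/(-3)))*(4*16) = (1*(-4*(-⅓)))*64 = (1*(4/3))*64 = (4/3)*64 = 256/3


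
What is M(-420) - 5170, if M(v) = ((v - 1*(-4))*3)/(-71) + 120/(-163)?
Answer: -59637506/11573 ≈ -5153.2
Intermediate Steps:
M(v) = -10476/11573 - 3*v/71 (M(v) = ((v + 4)*3)*(-1/71) + 120*(-1/163) = ((4 + v)*3)*(-1/71) - 120/163 = (12 + 3*v)*(-1/71) - 120/163 = (-12/71 - 3*v/71) - 120/163 = -10476/11573 - 3*v/71)
M(-420) - 5170 = (-10476/11573 - 3/71*(-420)) - 5170 = (-10476/11573 + 1260/71) - 5170 = 194904/11573 - 5170 = -59637506/11573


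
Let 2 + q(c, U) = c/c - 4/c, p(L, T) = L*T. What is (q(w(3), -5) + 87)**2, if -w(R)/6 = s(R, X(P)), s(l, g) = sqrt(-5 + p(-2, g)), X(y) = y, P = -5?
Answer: 332824/45 + 344*sqrt(5)/15 ≈ 7447.4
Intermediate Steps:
s(l, g) = sqrt(-5 - 2*g)
w(R) = -6*sqrt(5) (w(R) = -6*sqrt(-5 - 2*(-5)) = -6*sqrt(-5 + 10) = -6*sqrt(5))
q(c, U) = -1 - 4/c (q(c, U) = -2 + (c/c - 4/c) = -2 + (1 - 4/c) = -1 - 4/c)
(q(w(3), -5) + 87)**2 = ((-4 - (-6)*sqrt(5))/((-6*sqrt(5))) + 87)**2 = ((-sqrt(5)/30)*(-4 + 6*sqrt(5)) + 87)**2 = (-sqrt(5)*(-4 + 6*sqrt(5))/30 + 87)**2 = (87 - sqrt(5)*(-4 + 6*sqrt(5))/30)**2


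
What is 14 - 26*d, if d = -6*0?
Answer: 14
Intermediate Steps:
d = 0
14 - 26*d = 14 - 26*0 = 14 + 0 = 14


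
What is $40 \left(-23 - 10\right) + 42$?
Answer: $-1278$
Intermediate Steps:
$40 \left(-23 - 10\right) + 42 = 40 \left(-33\right) + 42 = -1320 + 42 = -1278$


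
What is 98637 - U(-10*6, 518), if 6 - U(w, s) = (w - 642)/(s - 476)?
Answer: 690300/7 ≈ 98614.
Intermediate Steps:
U(w, s) = 6 - (-642 + w)/(-476 + s) (U(w, s) = 6 - (w - 642)/(s - 476) = 6 - (-642 + w)/(-476 + s))
98637 - U(-10*6, 518) = 98637 - (-2214 - (-10)*6 + 6*518)/(-476 + 518) = 98637 - (-2214 - 1*(-60) + 3108)/42 = 98637 - (-2214 + 60 + 3108)/42 = 98637 - 954/42 = 98637 - 1*159/7 = 98637 - 159/7 = 690300/7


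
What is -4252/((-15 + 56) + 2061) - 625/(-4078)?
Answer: -8012953/4285978 ≈ -1.8696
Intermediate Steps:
-4252/((-15 + 56) + 2061) - 625/(-4078) = -4252/(41 + 2061) - 625*(-1/4078) = -4252/2102 + 625/4078 = -4252*1/2102 + 625/4078 = -2126/1051 + 625/4078 = -8012953/4285978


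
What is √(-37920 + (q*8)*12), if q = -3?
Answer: 8*I*√597 ≈ 195.47*I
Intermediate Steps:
√(-37920 + (q*8)*12) = √(-37920 - 3*8*12) = √(-37920 - 24*12) = √(-37920 - 288) = √(-38208) = 8*I*√597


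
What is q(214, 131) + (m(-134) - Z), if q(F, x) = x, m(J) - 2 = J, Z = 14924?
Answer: -14925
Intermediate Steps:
m(J) = 2 + J
q(214, 131) + (m(-134) - Z) = 131 + ((2 - 134) - 1*14924) = 131 + (-132 - 14924) = 131 - 15056 = -14925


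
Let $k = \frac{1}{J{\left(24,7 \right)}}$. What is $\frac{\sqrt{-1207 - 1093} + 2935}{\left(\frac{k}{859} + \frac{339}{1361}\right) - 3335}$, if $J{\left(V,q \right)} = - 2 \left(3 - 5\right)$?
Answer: $- \frac{2745044452}{3118922899} - \frac{9352792 i \sqrt{23}}{3118922899} \approx -0.88013 - 0.014381 i$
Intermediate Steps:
$J{\left(V,q \right)} = 4$ ($J{\left(V,q \right)} = \left(-2\right) \left(-2\right) = 4$)
$k = \frac{1}{4} \approx 0.25$
$\frac{\sqrt{-1207 - 1093} + 2935}{\left(\frac{k}{859} + \frac{339}{1361}\right) - 3335} = \frac{\sqrt{-1207 - 1093} + 2935}{\left(\frac{1}{4 \cdot 859} + \frac{339}{1361}\right) - 3335} = \frac{\sqrt{-2300} + 2935}{\left(\frac{1}{4} \cdot \frac{1}{859} + 339 \cdot \frac{1}{1361}\right) - 3335} = \frac{10 i \sqrt{23} + 2935}{\left(\frac{1}{3436} + \frac{339}{1361}\right) - 3335} = \frac{2935 + 10 i \sqrt{23}}{\frac{1166165}{4676396} - 3335} = \frac{2935 + 10 i \sqrt{23}}{- \frac{15594614495}{4676396}} = \left(2935 + 10 i \sqrt{23}\right) \left(- \frac{4676396}{15594614495}\right) = - \frac{2745044452}{3118922899} - \frac{9352792 i \sqrt{23}}{3118922899}$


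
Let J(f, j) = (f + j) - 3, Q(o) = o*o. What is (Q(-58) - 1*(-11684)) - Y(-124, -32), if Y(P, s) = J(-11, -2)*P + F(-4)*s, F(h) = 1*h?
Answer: 12936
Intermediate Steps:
Q(o) = o²
J(f, j) = -3 + f + j
F(h) = h
Y(P, s) = -16*P - 4*s (Y(P, s) = (-3 - 11 - 2)*P - 4*s = -16*P - 4*s)
(Q(-58) - 1*(-11684)) - Y(-124, -32) = ((-58)² - 1*(-11684)) - (-16*(-124) - 4*(-32)) = (3364 + 11684) - (1984 + 128) = 15048 - 1*2112 = 15048 - 2112 = 12936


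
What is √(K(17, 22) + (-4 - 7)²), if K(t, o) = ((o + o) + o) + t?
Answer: 2*√51 ≈ 14.283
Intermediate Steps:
K(t, o) = t + 3*o (K(t, o) = (2*o + o) + t = 3*o + t = t + 3*o)
√(K(17, 22) + (-4 - 7)²) = √((17 + 3*22) + (-4 - 7)²) = √((17 + 66) + (-11)²) = √(83 + 121) = √204 = 2*√51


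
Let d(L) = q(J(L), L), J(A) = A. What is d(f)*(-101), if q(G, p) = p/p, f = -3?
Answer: -101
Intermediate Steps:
q(G, p) = 1
d(L) = 1
d(f)*(-101) = 1*(-101) = -101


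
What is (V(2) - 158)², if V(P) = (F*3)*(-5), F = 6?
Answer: 61504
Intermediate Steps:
V(P) = -90 (V(P) = (6*3)*(-5) = 18*(-5) = -90)
(V(2) - 158)² = (-90 - 158)² = (-248)² = 61504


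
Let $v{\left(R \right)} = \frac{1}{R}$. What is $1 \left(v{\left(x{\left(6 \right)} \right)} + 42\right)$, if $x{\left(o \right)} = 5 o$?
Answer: $\frac{1261}{30} \approx 42.033$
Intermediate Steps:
$1 \left(v{\left(x{\left(6 \right)} \right)} + 42\right) = 1 \left(\frac{1}{5 \cdot 6} + 42\right) = 1 \left(\frac{1}{30} + 42\right) = 1 \cdot \frac{1261}{30} = \frac{1261}{30}$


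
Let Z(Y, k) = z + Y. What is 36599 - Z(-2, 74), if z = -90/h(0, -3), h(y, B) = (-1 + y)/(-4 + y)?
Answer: 36961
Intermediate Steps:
h(y, B) = (-1 + y)/(-4 + y)
z = -360 (z = -90*(-4 + 0)/(-1 + 0) = -90/(-1/(-4)) = -90/((-¼*(-1))) = -90/¼ = -90*4 = -360)
Z(Y, k) = -360 + Y
36599 - Z(-2, 74) = 36599 - (-360 - 2) = 36599 - 1*(-362) = 36599 + 362 = 36961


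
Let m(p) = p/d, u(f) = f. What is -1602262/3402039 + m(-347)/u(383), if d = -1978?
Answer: -1212651524855/2577296293386 ≈ -0.47051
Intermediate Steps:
m(p) = -p/1978 (m(p) = p/(-1978) = p*(-1/1978) = -p/1978)
-1602262/3402039 + m(-347)/u(383) = -1602262/3402039 - 1/1978*(-347)/383 = -1602262*1/3402039 + (347/1978)*(1/383) = -1602262/3402039 + 347/757574 = -1212651524855/2577296293386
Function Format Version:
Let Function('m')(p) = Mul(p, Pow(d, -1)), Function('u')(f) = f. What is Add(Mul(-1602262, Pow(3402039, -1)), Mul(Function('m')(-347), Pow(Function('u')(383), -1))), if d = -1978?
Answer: Rational(-1212651524855, 2577296293386) ≈ -0.47051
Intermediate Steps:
Function('m')(p) = Mul(Rational(-1, 1978), p) (Function('m')(p) = Mul(p, Pow(-1978, -1)) = Mul(p, Rational(-1, 1978)) = Mul(Rational(-1, 1978), p))
Add(Mul(-1602262, Pow(3402039, -1)), Mul(Function('m')(-347), Pow(Function('u')(383), -1))) = Add(Mul(-1602262, Pow(3402039, -1)), Mul(Mul(Rational(-1, 1978), -347), Pow(383, -1))) = Add(Mul(-1602262, Rational(1, 3402039)), Mul(Rational(347, 1978), Rational(1, 383))) = Add(Rational(-1602262, 3402039), Rational(347, 757574)) = Rational(-1212651524855, 2577296293386)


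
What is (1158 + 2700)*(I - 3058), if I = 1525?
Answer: -5914314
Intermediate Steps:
(1158 + 2700)*(I - 3058) = (1158 + 2700)*(1525 - 3058) = 3858*(-1533) = -5914314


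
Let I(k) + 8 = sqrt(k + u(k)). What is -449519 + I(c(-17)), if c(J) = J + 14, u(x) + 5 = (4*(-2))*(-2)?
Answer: -449527 + 2*sqrt(2) ≈ -4.4952e+5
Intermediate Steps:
u(x) = 11 (u(x) = -5 + (4*(-2))*(-2) = -5 - 8*(-2) = -5 + 16 = 11)
c(J) = 14 + J
I(k) = -8 + sqrt(11 + k) (I(k) = -8 + sqrt(k + 11) = -8 + sqrt(11 + k))
-449519 + I(c(-17)) = -449519 + (-8 + sqrt(11 + (14 - 17))) = -449519 + (-8 + sqrt(11 - 3)) = -449519 + (-8 + sqrt(8)) = -449519 + (-8 + 2*sqrt(2)) = -449527 + 2*sqrt(2)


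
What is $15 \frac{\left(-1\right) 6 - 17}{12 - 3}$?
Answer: $- \frac{115}{3} \approx -38.333$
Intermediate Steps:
$15 \frac{\left(-1\right) 6 - 17}{12 - 3} = 15 \frac{-6 - 17}{9} = 15 \left(\left(-23\right) \frac{1}{9}\right) = 15 \left(- \frac{23}{9}\right) = - \frac{115}{3}$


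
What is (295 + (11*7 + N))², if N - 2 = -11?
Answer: 131769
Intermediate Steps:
N = -9 (N = 2 - 11 = -9)
(295 + (11*7 + N))² = (295 + (11*7 - 9))² = (295 + (77 - 9))² = (295 + 68)² = 363² = 131769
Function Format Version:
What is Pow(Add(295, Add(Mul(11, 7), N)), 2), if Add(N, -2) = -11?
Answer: 131769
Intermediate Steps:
N = -9 (N = Add(2, -11) = -9)
Pow(Add(295, Add(Mul(11, 7), N)), 2) = Pow(Add(295, Add(Mul(11, 7), -9)), 2) = Pow(Add(295, Add(77, -9)), 2) = Pow(Add(295, 68), 2) = Pow(363, 2) = 131769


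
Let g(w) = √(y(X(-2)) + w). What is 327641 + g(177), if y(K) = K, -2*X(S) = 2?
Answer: 327641 + 4*√11 ≈ 3.2765e+5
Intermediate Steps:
X(S) = -1 (X(S) = -½*2 = -1)
g(w) = √(-1 + w)
327641 + g(177) = 327641 + √(-1 + 177) = 327641 + √176 = 327641 + 4*√11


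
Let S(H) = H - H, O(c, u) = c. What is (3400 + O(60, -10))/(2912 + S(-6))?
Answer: 865/728 ≈ 1.1882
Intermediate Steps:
S(H) = 0
(3400 + O(60, -10))/(2912 + S(-6)) = (3400 + 60)/(2912 + 0) = 3460/2912 = 3460*(1/2912) = 865/728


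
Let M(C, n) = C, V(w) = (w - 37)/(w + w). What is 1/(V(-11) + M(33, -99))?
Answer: 11/387 ≈ 0.028424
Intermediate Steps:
V(w) = (-37 + w)/(2*w) (V(w) = (-37 + w)/((2*w)) = (-37 + w)*(1/(2*w)) = (-37 + w)/(2*w))
1/(V(-11) + M(33, -99)) = 1/((½)*(-37 - 11)/(-11) + 33) = 1/((½)*(-1/11)*(-48) + 33) = 1/(24/11 + 33) = 1/(387/11) = 11/387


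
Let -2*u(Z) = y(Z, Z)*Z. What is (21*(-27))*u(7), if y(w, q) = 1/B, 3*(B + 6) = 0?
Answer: -1323/4 ≈ -330.75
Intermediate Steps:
B = -6 (B = -6 + (1/3)*0 = -6 + 0 = -6)
y(w, q) = -1/6 (y(w, q) = 1/(-6) = -1/6)
u(Z) = Z/12 (u(Z) = -(-1)*Z/12 = Z/12)
(21*(-27))*u(7) = (21*(-27))*((1/12)*7) = -567*7/12 = -1323/4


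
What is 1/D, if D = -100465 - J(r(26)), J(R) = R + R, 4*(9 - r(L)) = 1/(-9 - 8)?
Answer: -34/3416423 ≈ -9.9519e-6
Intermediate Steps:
r(L) = 613/68 (r(L) = 9 - 1/(4*(-9 - 8)) = 9 - 1/4/(-17) = 9 - 1/4*(-1/17) = 9 + 1/68 = 613/68)
J(R) = 2*R
D = -3416423/34 (D = -100465 - 2*613/68 = -100465 - 1*613/34 = -100465 - 613/34 = -3416423/34 ≈ -1.0048e+5)
1/D = 1/(-3416423/34) = -34/3416423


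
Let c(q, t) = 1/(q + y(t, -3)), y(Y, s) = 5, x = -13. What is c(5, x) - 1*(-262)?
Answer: 2621/10 ≈ 262.10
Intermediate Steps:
c(q, t) = 1/(5 + q) (c(q, t) = 1/(q + 5) = 1/(5 + q))
c(5, x) - 1*(-262) = 1/(5 + 5) - 1*(-262) = 1/10 + 262 = ⅒ + 262 = 2621/10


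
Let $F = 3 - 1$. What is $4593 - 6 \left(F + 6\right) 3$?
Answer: $-661392$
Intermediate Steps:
$F = 2$
$4593 - 6 \left(F + 6\right) 3 = 4593 - 6 \left(2 + 6\right) 3 = 4593 - 6 \cdot 8 \cdot 3 = 4593 \left(-1\right) 48 \cdot 3 = 4593 \left(\left(-48\right) 3\right) = 4593 \left(-144\right) = -661392$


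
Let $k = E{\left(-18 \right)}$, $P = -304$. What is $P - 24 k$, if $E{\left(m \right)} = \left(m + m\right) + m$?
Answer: $992$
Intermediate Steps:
$E{\left(m \right)} = 3 m$ ($E{\left(m \right)} = 2 m + m = 3 m$)
$k = -54$ ($k = 3 \left(-18\right) = -54$)
$P - 24 k = -304 - -1296 = -304 + 1296 = 992$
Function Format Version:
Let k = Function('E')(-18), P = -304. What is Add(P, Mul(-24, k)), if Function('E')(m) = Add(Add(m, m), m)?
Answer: 992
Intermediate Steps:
Function('E')(m) = Mul(3, m) (Function('E')(m) = Add(Mul(2, m), m) = Mul(3, m))
k = -54 (k = Mul(3, -18) = -54)
Add(P, Mul(-24, k)) = Add(-304, Mul(-24, -54)) = Add(-304, 1296) = 992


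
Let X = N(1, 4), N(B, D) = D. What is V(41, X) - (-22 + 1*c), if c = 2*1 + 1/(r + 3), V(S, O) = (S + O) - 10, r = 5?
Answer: 439/8 ≈ 54.875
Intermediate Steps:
X = 4
V(S, O) = -10 + O + S (V(S, O) = (O + S) - 10 = -10 + O + S)
c = 17/8 (c = 2*1 + 1/(5 + 3) = 2 + 1/8 = 2 + ⅛ = 17/8 ≈ 2.1250)
V(41, X) - (-22 + 1*c) = (-10 + 4 + 41) - (-22 + 1*(17/8)) = 35 - (-22 + 17/8) = 35 - 1*(-159/8) = 35 + 159/8 = 439/8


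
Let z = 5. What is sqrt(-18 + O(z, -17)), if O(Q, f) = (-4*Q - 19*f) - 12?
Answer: sqrt(273) ≈ 16.523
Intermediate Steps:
O(Q, f) = -12 - 19*f - 4*Q (O(Q, f) = (-19*f - 4*Q) - 12 = -12 - 19*f - 4*Q)
sqrt(-18 + O(z, -17)) = sqrt(-18 + (-12 - 19*(-17) - 4*5)) = sqrt(-18 + (-12 + 323 - 20)) = sqrt(-18 + 291) = sqrt(273)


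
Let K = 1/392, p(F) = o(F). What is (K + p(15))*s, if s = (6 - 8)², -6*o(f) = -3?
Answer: 197/98 ≈ 2.0102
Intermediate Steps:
o(f) = ½ (o(f) = -⅙*(-3) = ½)
p(F) = ½
s = 4 (s = (-2)² = 4)
K = 1/392 ≈ 0.0025510
(K + p(15))*s = (1/392 + ½)*4 = (197/392)*4 = 197/98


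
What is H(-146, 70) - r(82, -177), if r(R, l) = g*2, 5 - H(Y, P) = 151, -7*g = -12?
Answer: -1046/7 ≈ -149.43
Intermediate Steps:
g = 12/7 (g = -⅐*(-12) = 12/7 ≈ 1.7143)
H(Y, P) = -146 (H(Y, P) = 5 - 1*151 = 5 - 151 = -146)
r(R, l) = 24/7 (r(R, l) = (12/7)*2 = 24/7)
H(-146, 70) - r(82, -177) = -146 - 1*24/7 = -146 - 24/7 = -1046/7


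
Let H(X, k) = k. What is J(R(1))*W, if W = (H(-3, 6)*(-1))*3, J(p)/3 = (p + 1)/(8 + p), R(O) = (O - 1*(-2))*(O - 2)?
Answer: 108/5 ≈ 21.600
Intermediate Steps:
R(O) = (-2 + O)*(2 + O) (R(O) = (O + 2)*(-2 + O) = (2 + O)*(-2 + O) = (-2 + O)*(2 + O))
J(p) = 3*(1 + p)/(8 + p) (J(p) = 3*((p + 1)/(8 + p)) = 3*((1 + p)/(8 + p)) = 3*(1 + p)/(8 + p))
W = -18 (W = (6*(-1))*3 = -6*3 = -18)
J(R(1))*W = (3*(1 + (-4 + 1**2))/(8 + (-4 + 1**2)))*(-18) = (3*(1 + (-4 + 1))/(8 + (-4 + 1)))*(-18) = (3*(1 - 3)/(8 - 3))*(-18) = (3*(-2)/5)*(-18) = (3*(1/5)*(-2))*(-18) = -6/5*(-18) = 108/5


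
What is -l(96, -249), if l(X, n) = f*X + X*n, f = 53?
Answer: 18816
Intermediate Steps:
l(X, n) = 53*X + X*n
-l(96, -249) = -96*(53 - 249) = -96*(-196) = -1*(-18816) = 18816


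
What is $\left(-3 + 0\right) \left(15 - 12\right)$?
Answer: $-9$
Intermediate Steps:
$\left(-3 + 0\right) \left(15 - 12\right) = \left(-3\right) 3 = -9$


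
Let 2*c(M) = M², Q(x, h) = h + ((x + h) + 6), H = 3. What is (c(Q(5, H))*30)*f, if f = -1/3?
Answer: -1445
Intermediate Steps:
Q(x, h) = 6 + x + 2*h (Q(x, h) = h + ((h + x) + 6) = h + (6 + h + x) = 6 + x + 2*h)
f = -⅓ (f = -1*⅓ = -⅓ ≈ -0.33333)
c(M) = M²/2
(c(Q(5, H))*30)*f = (((6 + 5 + 2*3)²/2)*30)*(-⅓) = (((6 + 5 + 6)²/2)*30)*(-⅓) = (((½)*17²)*30)*(-⅓) = (((½)*289)*30)*(-⅓) = ((289/2)*30)*(-⅓) = 4335*(-⅓) = -1445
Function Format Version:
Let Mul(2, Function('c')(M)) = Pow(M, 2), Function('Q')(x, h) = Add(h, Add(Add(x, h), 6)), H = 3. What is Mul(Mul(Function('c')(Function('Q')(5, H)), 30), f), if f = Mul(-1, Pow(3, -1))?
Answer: -1445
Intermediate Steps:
Function('Q')(x, h) = Add(6, x, Mul(2, h)) (Function('Q')(x, h) = Add(h, Add(Add(h, x), 6)) = Add(h, Add(6, h, x)) = Add(6, x, Mul(2, h)))
f = Rational(-1, 3) (f = Mul(-1, Rational(1, 3)) = Rational(-1, 3) ≈ -0.33333)
Function('c')(M) = Mul(Rational(1, 2), Pow(M, 2))
Mul(Mul(Function('c')(Function('Q')(5, H)), 30), f) = Mul(Mul(Mul(Rational(1, 2), Pow(Add(6, 5, Mul(2, 3)), 2)), 30), Rational(-1, 3)) = Mul(Mul(Mul(Rational(1, 2), Pow(Add(6, 5, 6), 2)), 30), Rational(-1, 3)) = Mul(Mul(Mul(Rational(1, 2), Pow(17, 2)), 30), Rational(-1, 3)) = Mul(Mul(Mul(Rational(1, 2), 289), 30), Rational(-1, 3)) = Mul(Mul(Rational(289, 2), 30), Rational(-1, 3)) = Mul(4335, Rational(-1, 3)) = -1445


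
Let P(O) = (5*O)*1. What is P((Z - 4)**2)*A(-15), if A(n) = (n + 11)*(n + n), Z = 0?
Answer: 9600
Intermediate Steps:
A(n) = 2*n*(11 + n) (A(n) = (11 + n)*(2*n) = 2*n*(11 + n))
P(O) = 5*O
P((Z - 4)**2)*A(-15) = (5*(0 - 4)**2)*(2*(-15)*(11 - 15)) = (5*(-4)**2)*(2*(-15)*(-4)) = (5*16)*120 = 80*120 = 9600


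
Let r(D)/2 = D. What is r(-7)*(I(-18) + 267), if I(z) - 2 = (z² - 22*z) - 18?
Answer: -13594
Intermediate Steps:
r(D) = 2*D
I(z) = -16 + z² - 22*z (I(z) = 2 + ((z² - 22*z) - 18) = 2 + (-18 + z² - 22*z) = -16 + z² - 22*z)
r(-7)*(I(-18) + 267) = (2*(-7))*((-16 + (-18)² - 22*(-18)) + 267) = -14*((-16 + 324 + 396) + 267) = -14*(704 + 267) = -14*971 = -13594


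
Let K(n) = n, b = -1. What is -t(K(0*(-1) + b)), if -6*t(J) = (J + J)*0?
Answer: 0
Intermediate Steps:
t(J) = 0 (t(J) = -(J + J)*0/6 = -2*J*0/6 = -⅙*0 = 0)
-t(K(0*(-1) + b)) = -1*0 = 0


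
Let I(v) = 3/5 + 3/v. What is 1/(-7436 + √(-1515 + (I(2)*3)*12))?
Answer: -37180/276477677 - I*√35985/276477677 ≈ -0.00013448 - 6.8612e-7*I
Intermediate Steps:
I(v) = ⅗ + 3/v (I(v) = 3*(⅕) + 3/v = ⅗ + 3/v)
1/(-7436 + √(-1515 + (I(2)*3)*12)) = 1/(-7436 + √(-1515 + ((⅗ + 3/2)*3)*12)) = 1/(-7436 + √(-1515 + ((21/10)*3)*12)) = 1/(-7436 + √(-1515 + (63/10)*12)) = 1/(-7436 + √(-1515 + 378/5)) = 1/(-7436 + √(-7197/5)) = 1/(-7436 + I*√35985/5)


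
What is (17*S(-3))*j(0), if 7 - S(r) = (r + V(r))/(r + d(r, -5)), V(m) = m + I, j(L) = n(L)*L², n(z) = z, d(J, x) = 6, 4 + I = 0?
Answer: 0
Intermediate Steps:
I = -4 (I = -4 + 0 = -4)
j(L) = L³ (j(L) = L*L² = L³)
V(m) = -4 + m (V(m) = m - 4 = -4 + m)
S(r) = 7 - (-4 + 2*r)/(6 + r) (S(r) = 7 - (r + (-4 + r))/(r + 6) = 7 - (-4 + 2*r)/(6 + r))
(17*S(-3))*j(0) = (17*((46 + 5*(-3))/(6 - 3)))*0³ = (17*((46 - 15)/3))*0 = (17*((⅓)*31))*0 = (17*(31/3))*0 = (527/3)*0 = 0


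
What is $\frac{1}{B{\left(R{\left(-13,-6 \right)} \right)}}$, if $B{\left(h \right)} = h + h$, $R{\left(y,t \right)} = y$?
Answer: $- \frac{1}{26} \approx -0.038462$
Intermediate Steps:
$B{\left(h \right)} = 2 h$
$\frac{1}{B{\left(R{\left(-13,-6 \right)} \right)}} = \frac{1}{2 \left(-13\right)} = \frac{1}{-26} = - \frac{1}{26}$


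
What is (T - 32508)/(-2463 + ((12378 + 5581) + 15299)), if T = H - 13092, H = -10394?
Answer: -55994/30795 ≈ -1.8183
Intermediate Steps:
T = -23486 (T = -10394 - 13092 = -23486)
(T - 32508)/(-2463 + ((12378 + 5581) + 15299)) = (-23486 - 32508)/(-2463 + ((12378 + 5581) + 15299)) = -55994/(-2463 + (17959 + 15299)) = -55994/(-2463 + 33258) = -55994/30795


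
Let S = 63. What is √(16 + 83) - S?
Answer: -63 + 3*√11 ≈ -53.050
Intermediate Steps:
√(16 + 83) - S = √(16 + 83) - 1*63 = √99 - 63 = 3*√11 - 63 = -63 + 3*√11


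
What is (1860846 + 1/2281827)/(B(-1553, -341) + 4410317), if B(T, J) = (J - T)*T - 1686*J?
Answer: 4246128645643/7080525153789 ≈ 0.59969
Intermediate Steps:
B(T, J) = -1686*J + T*(J - T) (B(T, J) = T*(J - T) - 1686*J = -1686*J + T*(J - T))
(1860846 + 1/2281827)/(B(-1553, -341) + 4410317) = (1860846 + 1/2281827)/((-1*(-1553)² - 1686*(-341) - 341*(-1553)) + 4410317) = (1860846 + 1/2281827)/((-1*2411809 + 574926 + 529573) + 4410317) = 4246128645643/(2281827*((-2411809 + 574926 + 529573) + 4410317)) = 4246128645643/(2281827*(-1307310 + 4410317)) = (4246128645643/2281827)/3103007 = (4246128645643/2281827)*(1/3103007) = 4246128645643/7080525153789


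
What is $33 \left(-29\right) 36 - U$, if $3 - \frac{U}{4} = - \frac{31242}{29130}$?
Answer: $- \frac{167343548}{4855} \approx -34468.0$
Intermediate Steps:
$U = \frac{79088}{4855}$ ($U = 12 - 4 \left(- \frac{31242}{29130}\right) = 12 - 4 \left(\left(-31242\right) \frac{1}{29130}\right) = 12 - - \frac{20828}{4855} = 12 + \frac{20828}{4855} = \frac{79088}{4855} \approx 16.29$)
$33 \left(-29\right) 36 - U = 33 \left(-29\right) 36 - \frac{79088}{4855} = \left(-957\right) 36 - \frac{79088}{4855} = -34452 - \frac{79088}{4855} = - \frac{167343548}{4855}$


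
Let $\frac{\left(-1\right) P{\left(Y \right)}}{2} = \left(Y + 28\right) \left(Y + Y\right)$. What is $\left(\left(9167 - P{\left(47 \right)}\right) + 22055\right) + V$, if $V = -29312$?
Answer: $16010$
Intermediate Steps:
$P{\left(Y \right)} = - 4 Y \left(28 + Y\right)$ ($P{\left(Y \right)} = - 2 \left(Y + 28\right) \left(Y + Y\right) = - 2 \left(28 + Y\right) 2 Y = - 2 \cdot 2 Y \left(28 + Y\right) = - 4 Y \left(28 + Y\right)$)
$\left(\left(9167 - P{\left(47 \right)}\right) + 22055\right) + V = \left(\left(9167 - \left(-4\right) 47 \left(28 + 47\right)\right) + 22055\right) - 29312 = \left(\left(9167 - \left(-4\right) 47 \cdot 75\right) + 22055\right) - 29312 = \left(\left(9167 - -14100\right) + 22055\right) - 29312 = \left(\left(9167 + 14100\right) + 22055\right) - 29312 = \left(23267 + 22055\right) - 29312 = 45322 - 29312 = 16010$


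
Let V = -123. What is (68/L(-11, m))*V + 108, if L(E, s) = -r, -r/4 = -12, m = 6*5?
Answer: 1129/4 ≈ 282.25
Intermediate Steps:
m = 30
r = 48 (r = -4*(-12) = 48)
L(E, s) = -48 (L(E, s) = -1*48 = -48)
(68/L(-11, m))*V + 108 = (68/(-48))*(-123) + 108 = (68*(-1/48))*(-123) + 108 = -17/12*(-123) + 108 = 697/4 + 108 = 1129/4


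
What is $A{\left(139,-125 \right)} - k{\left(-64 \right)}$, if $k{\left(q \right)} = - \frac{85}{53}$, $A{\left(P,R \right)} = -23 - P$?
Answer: $- \frac{8501}{53} \approx -160.4$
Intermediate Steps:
$k{\left(q \right)} = - \frac{85}{53}$ ($k{\left(q \right)} = \left(-85\right) \frac{1}{53} = - \frac{85}{53}$)
$A{\left(139,-125 \right)} - k{\left(-64 \right)} = \left(-23 - 139\right) - - \frac{85}{53} = \left(-23 - 139\right) + \frac{85}{53} = -162 + \frac{85}{53} = - \frac{8501}{53}$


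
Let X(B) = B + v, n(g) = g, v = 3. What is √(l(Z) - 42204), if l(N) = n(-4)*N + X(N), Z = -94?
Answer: I*√41919 ≈ 204.74*I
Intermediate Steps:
X(B) = 3 + B (X(B) = B + 3 = 3 + B)
l(N) = 3 - 3*N (l(N) = -4*N + (3 + N) = 3 - 3*N)
√(l(Z) - 42204) = √((3 - 3*(-94)) - 42204) = √((3 + 282) - 42204) = √(285 - 42204) = √(-41919) = I*√41919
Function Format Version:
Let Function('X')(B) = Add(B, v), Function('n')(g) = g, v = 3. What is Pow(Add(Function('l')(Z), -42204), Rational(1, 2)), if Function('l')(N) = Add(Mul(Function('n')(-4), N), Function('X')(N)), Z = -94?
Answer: Mul(I, Pow(41919, Rational(1, 2))) ≈ Mul(204.74, I)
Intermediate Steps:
Function('X')(B) = Add(3, B) (Function('X')(B) = Add(B, 3) = Add(3, B))
Function('l')(N) = Add(3, Mul(-3, N)) (Function('l')(N) = Add(Mul(-4, N), Add(3, N)) = Add(3, Mul(-3, N)))
Pow(Add(Function('l')(Z), -42204), Rational(1, 2)) = Pow(Add(Add(3, Mul(-3, -94)), -42204), Rational(1, 2)) = Pow(Add(Add(3, 282), -42204), Rational(1, 2)) = Pow(Add(285, -42204), Rational(1, 2)) = Pow(-41919, Rational(1, 2)) = Mul(I, Pow(41919, Rational(1, 2)))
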